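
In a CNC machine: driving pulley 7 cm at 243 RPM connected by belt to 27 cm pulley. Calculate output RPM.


Given: D1 = 7 cm, w1 = 243 RPM, D2 = 27 cm
Using D1*w1 = D2*w2
w2 = D1*w1 / D2
w2 = 7*243 / 27
w2 = 1701 / 27
w2 = 63 RPM

63 RPM


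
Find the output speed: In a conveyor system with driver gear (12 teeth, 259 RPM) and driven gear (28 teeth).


Given: N1 = 12 teeth, w1 = 259 RPM, N2 = 28 teeth
Using N1*w1 = N2*w2
w2 = N1*w1 / N2
w2 = 12*259 / 28
w2 = 3108 / 28
w2 = 111 RPM

111 RPM


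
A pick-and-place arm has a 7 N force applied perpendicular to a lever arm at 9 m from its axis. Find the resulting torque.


Given: F = 7 N, r = 9 m, angle = 90 deg (perpendicular)
Using tau = F * r * sin(90)
sin(90) = 1
tau = 7 * 9 * 1
tau = 63 Nm

63 Nm


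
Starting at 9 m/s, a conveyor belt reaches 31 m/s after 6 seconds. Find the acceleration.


Given: initial velocity v0 = 9 m/s, final velocity v = 31 m/s, time t = 6 s
Using a = (v - v0) / t
a = (31 - 9) / 6
a = 22 / 6
a = 11/3 m/s^2

11/3 m/s^2


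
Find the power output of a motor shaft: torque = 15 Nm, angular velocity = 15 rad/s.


Given: tau = 15 Nm, omega = 15 rad/s
Using P = tau * omega
P = 15 * 15
P = 225 W

225 W


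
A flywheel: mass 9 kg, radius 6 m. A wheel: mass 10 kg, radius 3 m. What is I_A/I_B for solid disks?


Given: M1=9 kg, R1=6 m, M2=10 kg, R2=3 m
For a disk: I = (1/2)*M*R^2, so I_A/I_B = (M1*R1^2)/(M2*R2^2)
M1*R1^2 = 9*36 = 324
M2*R2^2 = 10*9 = 90
I_A/I_B = 324/90 = 18/5

18/5


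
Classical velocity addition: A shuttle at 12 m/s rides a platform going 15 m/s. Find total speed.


Given: object velocity = 12 m/s, platform velocity = 15 m/s (same direction)
Using classical velocity addition: v_total = v_object + v_platform
v_total = 12 + 15
v_total = 27 m/s

27 m/s


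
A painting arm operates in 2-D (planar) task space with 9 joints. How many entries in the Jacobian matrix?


Given: task space dimension = 2, joints = 9
Jacobian is a 2 x 9 matrix
Total entries = rows * columns
Total = 2 * 9
Total = 18

18


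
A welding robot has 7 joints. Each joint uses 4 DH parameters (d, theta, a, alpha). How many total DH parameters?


Given: 7 joints, 4 DH parameters per joint (d, theta, a, alpha)
Total DH parameters = number_of_joints * 4
Total = 7 * 4
Total = 28

28


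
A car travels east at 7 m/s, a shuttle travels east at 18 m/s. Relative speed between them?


Given: v_A = 7 m/s east, v_B = 18 m/s east
Both move in the same direction; relative speed = |v_A - v_B|
|7 - 18| = |-11|
= 11 m/s

11 m/s


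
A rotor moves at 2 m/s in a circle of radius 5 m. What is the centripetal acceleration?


Given: v = 2 m/s, r = 5 m
Using a_c = v^2 / r
a_c = 2^2 / 5
a_c = 4 / 5
a_c = 4/5 m/s^2

4/5 m/s^2


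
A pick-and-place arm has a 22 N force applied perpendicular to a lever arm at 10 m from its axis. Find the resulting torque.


Given: F = 22 N, r = 10 m, angle = 90 deg (perpendicular)
Using tau = F * r * sin(90)
sin(90) = 1
tau = 22 * 10 * 1
tau = 220 Nm

220 Nm


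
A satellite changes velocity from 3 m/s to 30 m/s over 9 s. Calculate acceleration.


Given: initial velocity v0 = 3 m/s, final velocity v = 30 m/s, time t = 9 s
Using a = (v - v0) / t
a = (30 - 3) / 9
a = 27 / 9
a = 3 m/s^2

3 m/s^2


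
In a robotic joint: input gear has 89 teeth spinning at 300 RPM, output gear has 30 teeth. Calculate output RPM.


Given: N1 = 89 teeth, w1 = 300 RPM, N2 = 30 teeth
Using N1*w1 = N2*w2
w2 = N1*w1 / N2
w2 = 89*300 / 30
w2 = 26700 / 30
w2 = 890 RPM

890 RPM


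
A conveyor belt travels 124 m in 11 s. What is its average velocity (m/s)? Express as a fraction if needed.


Given: distance d = 124 m, time t = 11 s
Using v = d / t
v = 124 / 11
v = 124/11 m/s

124/11 m/s


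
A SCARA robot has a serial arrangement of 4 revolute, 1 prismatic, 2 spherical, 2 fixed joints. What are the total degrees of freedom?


Given: serial robot with 4 revolute, 1 prismatic, 2 spherical, 2 fixed joints
DOF contribution per joint type: revolute=1, prismatic=1, spherical=3, fixed=0
DOF = 4*1 + 1*1 + 2*3 + 2*0
DOF = 11

11


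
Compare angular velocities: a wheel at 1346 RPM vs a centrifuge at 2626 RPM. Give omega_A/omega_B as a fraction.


Given: RPM_A = 1346, RPM_B = 2626
omega = 2*pi*RPM/60, so omega_A/omega_B = RPM_A / RPM_B
omega_A/omega_B = 1346 / 2626
omega_A/omega_B = 673/1313

673/1313


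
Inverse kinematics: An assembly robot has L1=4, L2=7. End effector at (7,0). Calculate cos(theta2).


Given: L1 = 4, L2 = 7, target (x, y) = (7, 0)
Using cos(theta2) = (x^2 + y^2 - L1^2 - L2^2) / (2*L1*L2)
x^2 + y^2 = 7^2 + 0 = 49
L1^2 + L2^2 = 16 + 49 = 65
Numerator = 49 - 65 = -16
Denominator = 2*4*7 = 56
cos(theta2) = -16/56 = -2/7

-2/7


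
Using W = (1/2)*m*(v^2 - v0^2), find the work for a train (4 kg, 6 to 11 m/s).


Given: m = 4 kg, v0 = 6 m/s, v = 11 m/s
Using W = (1/2)*m*(v^2 - v0^2)
v^2 = 11^2 = 121
v0^2 = 6^2 = 36
v^2 - v0^2 = 121 - 36 = 85
W = (1/2)*4*85 = 170 J

170 J


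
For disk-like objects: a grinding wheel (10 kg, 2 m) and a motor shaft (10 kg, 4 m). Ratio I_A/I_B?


Given: M1=10 kg, R1=2 m, M2=10 kg, R2=4 m
For a disk: I = (1/2)*M*R^2, so I_A/I_B = (M1*R1^2)/(M2*R2^2)
M1*R1^2 = 10*4 = 40
M2*R2^2 = 10*16 = 160
I_A/I_B = 40/160 = 1/4

1/4


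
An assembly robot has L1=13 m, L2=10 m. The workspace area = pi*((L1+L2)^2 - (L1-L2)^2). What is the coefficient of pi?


Given: L1 = 13, L2 = 10
(L1+L2)^2 = (23)^2 = 529
(L1-L2)^2 = (3)^2 = 9
Difference = 529 - 9 = 520
This equals 4*L1*L2 = 4*13*10 = 520
Workspace area = 520*pi

520


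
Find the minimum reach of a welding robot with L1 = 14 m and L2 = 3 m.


Given: L1 = 14 m, L2 = 3 m
For a 2-link planar arm, min reach = |L1 - L2| (second link folded back)
Min reach = |14 - 3|
Min reach = 11 m

11 m


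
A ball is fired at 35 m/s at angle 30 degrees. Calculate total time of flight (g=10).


Given: v0 = 35 m/s, theta = 30 deg, g = 10 m/s^2
sin(30) = 1/2
Using T = 2*v0*sin(theta) / g
T = 2*35*1/2 / 10
T = 35 / 10
T = 7/2 s

7/2 s


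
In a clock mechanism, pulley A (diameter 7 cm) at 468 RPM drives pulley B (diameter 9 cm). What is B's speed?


Given: D1 = 7 cm, w1 = 468 RPM, D2 = 9 cm
Using D1*w1 = D2*w2
w2 = D1*w1 / D2
w2 = 7*468 / 9
w2 = 3276 / 9
w2 = 364 RPM

364 RPM


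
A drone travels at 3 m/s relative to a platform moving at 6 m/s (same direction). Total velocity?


Given: object velocity = 3 m/s, platform velocity = 6 m/s (same direction)
Using classical velocity addition: v_total = v_object + v_platform
v_total = 3 + 6
v_total = 9 m/s

9 m/s


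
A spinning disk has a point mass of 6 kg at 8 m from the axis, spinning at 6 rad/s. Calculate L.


Given: m = 6 kg, r = 8 m, omega = 6 rad/s
For a point mass: I = m*r^2
I = 6*8^2 = 6*64 = 384
L = I*omega = 384*6
L = 2304 kg*m^2/s

2304 kg*m^2/s


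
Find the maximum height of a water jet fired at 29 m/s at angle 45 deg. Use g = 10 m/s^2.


Given: v0 = 29 m/s, theta = 45 deg, g = 10 m/s^2
sin^2(45) = 1/2
Using H = v0^2 * sin^2(theta) / (2*g)
H = 29^2 * 1/2 / (2*10)
H = 841 * 1/2 / 20
H = 841/2 / 20
H = 841/40 m

841/40 m


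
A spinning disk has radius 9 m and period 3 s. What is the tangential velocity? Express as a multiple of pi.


Given: radius r = 9 m, period T = 3 s
Using v = 2*pi*r / T
v = 2*pi*9 / 3
v = 18*pi / 3
v = 6*pi m/s

6*pi m/s


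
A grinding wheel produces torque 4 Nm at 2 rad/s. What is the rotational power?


Given: tau = 4 Nm, omega = 2 rad/s
Using P = tau * omega
P = 4 * 2
P = 8 W

8 W


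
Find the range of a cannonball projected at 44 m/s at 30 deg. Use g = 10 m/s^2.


Given: v0 = 44 m/s, theta = 30 deg, g = 10 m/s^2
sin(2*30) = sin(60) = sqrt(3)/2
Using R = v0^2 * sin(2*theta) / g
R = 44^2 * (sqrt(3)/2) / 10
R = 1936 * sqrt(3) / 20
R = 484/5*sqrt(3) m

484/5*sqrt(3) m


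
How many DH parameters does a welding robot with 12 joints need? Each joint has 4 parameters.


Given: 12 joints, 4 DH parameters per joint (d, theta, a, alpha)
Total DH parameters = number_of_joints * 4
Total = 12 * 4
Total = 48

48


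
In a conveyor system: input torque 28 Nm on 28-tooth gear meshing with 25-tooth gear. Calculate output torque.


Given: N1 = 28, N2 = 25, T1 = 28 Nm
Using T2/T1 = N2/N1
T2 = T1 * N2 / N1
T2 = 28 * 25 / 28
T2 = 700 / 28
T2 = 25 Nm

25 Nm


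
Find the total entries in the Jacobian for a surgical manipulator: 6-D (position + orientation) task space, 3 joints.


Given: task space dimension = 6, joints = 3
Jacobian is a 6 x 3 matrix
Total entries = rows * columns
Total = 6 * 3
Total = 18

18


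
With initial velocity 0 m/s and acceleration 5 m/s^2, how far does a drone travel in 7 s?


Given: v0 = 0 m/s, a = 5 m/s^2, t = 7 s
Using s = v0*t + (1/2)*a*t^2
s = 0*7 + (1/2)*5*7^2
s = 0 + (1/2)*245
s = 0 + 245/2
s = 245/2

245/2 m


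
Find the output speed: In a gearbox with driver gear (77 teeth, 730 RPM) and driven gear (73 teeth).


Given: N1 = 77 teeth, w1 = 730 RPM, N2 = 73 teeth
Using N1*w1 = N2*w2
w2 = N1*w1 / N2
w2 = 77*730 / 73
w2 = 56210 / 73
w2 = 770 RPM

770 RPM


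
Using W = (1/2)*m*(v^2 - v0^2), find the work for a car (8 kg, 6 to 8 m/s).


Given: m = 8 kg, v0 = 6 m/s, v = 8 m/s
Using W = (1/2)*m*(v^2 - v0^2)
v^2 = 8^2 = 64
v0^2 = 6^2 = 36
v^2 - v0^2 = 64 - 36 = 28
W = (1/2)*8*28 = 112 J

112 J


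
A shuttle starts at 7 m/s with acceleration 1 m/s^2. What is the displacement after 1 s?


Given: v0 = 7 m/s, a = 1 m/s^2, t = 1 s
Using s = v0*t + (1/2)*a*t^2
s = 7*1 + (1/2)*1*1^2
s = 7 + (1/2)*1
s = 7 + 1/2
s = 15/2

15/2 m


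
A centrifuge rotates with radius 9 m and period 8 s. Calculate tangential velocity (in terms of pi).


Given: radius r = 9 m, period T = 8 s
Using v = 2*pi*r / T
v = 2*pi*9 / 8
v = 18*pi / 8
v = 9/4*pi m/s

9/4*pi m/s


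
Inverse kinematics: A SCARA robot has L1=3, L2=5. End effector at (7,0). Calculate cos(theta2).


Given: L1 = 3, L2 = 5, target (x, y) = (7, 0)
Using cos(theta2) = (x^2 + y^2 - L1^2 - L2^2) / (2*L1*L2)
x^2 + y^2 = 7^2 + 0 = 49
L1^2 + L2^2 = 9 + 25 = 34
Numerator = 49 - 34 = 15
Denominator = 2*3*5 = 30
cos(theta2) = 15/30 = 1/2

1/2


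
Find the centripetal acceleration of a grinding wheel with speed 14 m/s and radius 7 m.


Given: v = 14 m/s, r = 7 m
Using a_c = v^2 / r
a_c = 14^2 / 7
a_c = 196 / 7
a_c = 28 m/s^2

28 m/s^2


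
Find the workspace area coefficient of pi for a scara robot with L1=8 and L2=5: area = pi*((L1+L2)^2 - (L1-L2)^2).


Given: L1 = 8, L2 = 5
(L1+L2)^2 = (13)^2 = 169
(L1-L2)^2 = (3)^2 = 9
Difference = 169 - 9 = 160
This equals 4*L1*L2 = 4*8*5 = 160
Workspace area = 160*pi

160


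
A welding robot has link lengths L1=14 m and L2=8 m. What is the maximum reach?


Given: L1 = 14 m, L2 = 8 m
For a 2-link planar arm, max reach = L1 + L2 (fully extended)
Max reach = 14 + 8
Max reach = 22 m

22 m


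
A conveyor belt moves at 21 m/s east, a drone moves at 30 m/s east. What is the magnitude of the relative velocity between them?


Given: v_A = 21 m/s east, v_B = 30 m/s east
Both move in the same direction; relative speed = |v_A - v_B|
|21 - 30| = |-9|
= 9 m/s

9 m/s


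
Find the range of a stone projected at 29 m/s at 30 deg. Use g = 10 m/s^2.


Given: v0 = 29 m/s, theta = 30 deg, g = 10 m/s^2
sin(2*30) = sin(60) = sqrt(3)/2
Using R = v0^2 * sin(2*theta) / g
R = 29^2 * (sqrt(3)/2) / 10
R = 841 * sqrt(3) / 20
R = 841/20*sqrt(3) m

841/20*sqrt(3) m


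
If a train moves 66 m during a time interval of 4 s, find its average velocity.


Given: distance d = 66 m, time t = 4 s
Using v = d / t
v = 66 / 4
v = 33/2 m/s

33/2 m/s


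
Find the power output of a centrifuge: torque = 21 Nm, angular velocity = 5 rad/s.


Given: tau = 21 Nm, omega = 5 rad/s
Using P = tau * omega
P = 21 * 5
P = 105 W

105 W


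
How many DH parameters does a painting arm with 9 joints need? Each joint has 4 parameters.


Given: 9 joints, 4 DH parameters per joint (d, theta, a, alpha)
Total DH parameters = number_of_joints * 4
Total = 9 * 4
Total = 36

36


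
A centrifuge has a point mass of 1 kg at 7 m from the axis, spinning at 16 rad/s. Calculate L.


Given: m = 1 kg, r = 7 m, omega = 16 rad/s
For a point mass: I = m*r^2
I = 1*7^2 = 1*49 = 49
L = I*omega = 49*16
L = 784 kg*m^2/s

784 kg*m^2/s


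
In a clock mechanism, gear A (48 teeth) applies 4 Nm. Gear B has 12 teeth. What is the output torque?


Given: N1 = 48, N2 = 12, T1 = 4 Nm
Using T2/T1 = N2/N1
T2 = T1 * N2 / N1
T2 = 4 * 12 / 48
T2 = 48 / 48
T2 = 1 Nm

1 Nm


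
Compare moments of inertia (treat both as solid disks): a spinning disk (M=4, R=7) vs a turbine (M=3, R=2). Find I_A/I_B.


Given: M1=4 kg, R1=7 m, M2=3 kg, R2=2 m
For a disk: I = (1/2)*M*R^2, so I_A/I_B = (M1*R1^2)/(M2*R2^2)
M1*R1^2 = 4*49 = 196
M2*R2^2 = 3*4 = 12
I_A/I_B = 196/12 = 49/3

49/3


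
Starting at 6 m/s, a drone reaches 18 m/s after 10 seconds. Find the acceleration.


Given: initial velocity v0 = 6 m/s, final velocity v = 18 m/s, time t = 10 s
Using a = (v - v0) / t
a = (18 - 6) / 10
a = 12 / 10
a = 6/5 m/s^2

6/5 m/s^2


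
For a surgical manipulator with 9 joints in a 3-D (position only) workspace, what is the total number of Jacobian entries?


Given: task space dimension = 3, joints = 9
Jacobian is a 3 x 9 matrix
Total entries = rows * columns
Total = 3 * 9
Total = 27

27


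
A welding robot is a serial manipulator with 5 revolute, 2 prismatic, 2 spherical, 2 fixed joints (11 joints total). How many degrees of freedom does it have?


Given: serial robot with 5 revolute, 2 prismatic, 2 spherical, 2 fixed joints
DOF contribution per joint type: revolute=1, prismatic=1, spherical=3, fixed=0
DOF = 5*1 + 2*1 + 2*3 + 2*0
DOF = 13

13


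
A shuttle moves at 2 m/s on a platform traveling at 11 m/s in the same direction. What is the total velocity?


Given: object velocity = 2 m/s, platform velocity = 11 m/s (same direction)
Using classical velocity addition: v_total = v_object + v_platform
v_total = 2 + 11
v_total = 13 m/s

13 m/s


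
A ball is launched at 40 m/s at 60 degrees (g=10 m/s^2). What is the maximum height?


Given: v0 = 40 m/s, theta = 60 deg, g = 10 m/s^2
sin^2(60) = 3/4
Using H = v0^2 * sin^2(theta) / (2*g)
H = 40^2 * 3/4 / (2*10)
H = 1600 * 3/4 / 20
H = 1200 / 20
H = 60 m

60 m


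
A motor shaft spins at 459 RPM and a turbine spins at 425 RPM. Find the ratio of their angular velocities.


Given: RPM_A = 459, RPM_B = 425
omega = 2*pi*RPM/60, so omega_A/omega_B = RPM_A / RPM_B
omega_A/omega_B = 459 / 425
omega_A/omega_B = 27/25

27/25


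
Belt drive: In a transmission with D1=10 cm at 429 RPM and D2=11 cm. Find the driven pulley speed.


Given: D1 = 10 cm, w1 = 429 RPM, D2 = 11 cm
Using D1*w1 = D2*w2
w2 = D1*w1 / D2
w2 = 10*429 / 11
w2 = 4290 / 11
w2 = 390 RPM

390 RPM


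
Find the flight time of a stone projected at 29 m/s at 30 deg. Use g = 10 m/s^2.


Given: v0 = 29 m/s, theta = 30 deg, g = 10 m/s^2
sin(30) = 1/2
Using T = 2*v0*sin(theta) / g
T = 2*29*1/2 / 10
T = 29 / 10
T = 29/10 s

29/10 s


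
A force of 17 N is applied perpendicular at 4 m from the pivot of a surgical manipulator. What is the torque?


Given: F = 17 N, r = 4 m, angle = 90 deg (perpendicular)
Using tau = F * r * sin(90)
sin(90) = 1
tau = 17 * 4 * 1
tau = 68 Nm

68 Nm


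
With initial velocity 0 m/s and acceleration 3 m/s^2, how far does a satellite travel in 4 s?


Given: v0 = 0 m/s, a = 3 m/s^2, t = 4 s
Using s = v0*t + (1/2)*a*t^2
s = 0*4 + (1/2)*3*4^2
s = 0 + (1/2)*48
s = 0 + 24
s = 24

24 m


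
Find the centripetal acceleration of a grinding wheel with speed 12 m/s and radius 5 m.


Given: v = 12 m/s, r = 5 m
Using a_c = v^2 / r
a_c = 12^2 / 5
a_c = 144 / 5
a_c = 144/5 m/s^2

144/5 m/s^2


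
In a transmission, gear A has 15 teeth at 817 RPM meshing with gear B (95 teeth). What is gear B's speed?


Given: N1 = 15 teeth, w1 = 817 RPM, N2 = 95 teeth
Using N1*w1 = N2*w2
w2 = N1*w1 / N2
w2 = 15*817 / 95
w2 = 12255 / 95
w2 = 129 RPM

129 RPM


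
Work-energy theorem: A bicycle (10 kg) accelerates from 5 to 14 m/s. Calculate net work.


Given: m = 10 kg, v0 = 5 m/s, v = 14 m/s
Using W = (1/2)*m*(v^2 - v0^2)
v^2 = 14^2 = 196
v0^2 = 5^2 = 25
v^2 - v0^2 = 196 - 25 = 171
W = (1/2)*10*171 = 855 J

855 J


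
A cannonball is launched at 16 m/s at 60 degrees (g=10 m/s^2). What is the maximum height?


Given: v0 = 16 m/s, theta = 60 deg, g = 10 m/s^2
sin^2(60) = 3/4
Using H = v0^2 * sin^2(theta) / (2*g)
H = 16^2 * 3/4 / (2*10)
H = 256 * 3/4 / 20
H = 192 / 20
H = 48/5 m

48/5 m


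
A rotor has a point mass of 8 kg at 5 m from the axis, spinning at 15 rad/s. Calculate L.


Given: m = 8 kg, r = 5 m, omega = 15 rad/s
For a point mass: I = m*r^2
I = 8*5^2 = 8*25 = 200
L = I*omega = 200*15
L = 3000 kg*m^2/s

3000 kg*m^2/s


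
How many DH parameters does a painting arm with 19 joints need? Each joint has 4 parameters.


Given: 19 joints, 4 DH parameters per joint (d, theta, a, alpha)
Total DH parameters = number_of_joints * 4
Total = 19 * 4
Total = 76

76


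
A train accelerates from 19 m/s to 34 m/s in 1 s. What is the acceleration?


Given: initial velocity v0 = 19 m/s, final velocity v = 34 m/s, time t = 1 s
Using a = (v - v0) / t
a = (34 - 19) / 1
a = 15 / 1
a = 15 m/s^2

15 m/s^2


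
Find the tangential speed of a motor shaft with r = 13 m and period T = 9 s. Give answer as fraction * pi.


Given: radius r = 13 m, period T = 9 s
Using v = 2*pi*r / T
v = 2*pi*13 / 9
v = 26*pi / 9
v = 26/9*pi m/s

26/9*pi m/s


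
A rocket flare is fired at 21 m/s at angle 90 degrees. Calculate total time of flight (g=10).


Given: v0 = 21 m/s, theta = 90 deg, g = 10 m/s^2
sin(90) = 1
Using T = 2*v0*sin(theta) / g
T = 2*21*1 / 10
T = 42 / 10
T = 21/5 s

21/5 s


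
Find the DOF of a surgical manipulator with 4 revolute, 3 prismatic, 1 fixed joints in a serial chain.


Given: serial robot with 4 revolute, 3 prismatic, 1 fixed joints
DOF contribution per joint type: revolute=1, prismatic=1, spherical=3, fixed=0
DOF = 4*1 + 3*1 + 1*0
DOF = 7

7


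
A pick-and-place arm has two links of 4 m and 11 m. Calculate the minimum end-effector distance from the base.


Given: L1 = 4 m, L2 = 11 m
For a 2-link planar arm, min reach = |L1 - L2| (second link folded back)
Min reach = |4 - 11|
Min reach = 7 m

7 m


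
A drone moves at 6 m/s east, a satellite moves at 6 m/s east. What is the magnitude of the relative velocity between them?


Given: v_A = 6 m/s east, v_B = 6 m/s east
Both move in the same direction; relative speed = |v_A - v_B|
|6 - 6| = |0|
= 0 m/s

0 m/s


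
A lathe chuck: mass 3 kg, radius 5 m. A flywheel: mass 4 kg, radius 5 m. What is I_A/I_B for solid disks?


Given: M1=3 kg, R1=5 m, M2=4 kg, R2=5 m
For a disk: I = (1/2)*M*R^2, so I_A/I_B = (M1*R1^2)/(M2*R2^2)
M1*R1^2 = 3*25 = 75
M2*R2^2 = 4*25 = 100
I_A/I_B = 75/100 = 3/4

3/4


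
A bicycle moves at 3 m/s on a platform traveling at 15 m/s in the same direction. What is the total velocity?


Given: object velocity = 3 m/s, platform velocity = 15 m/s (same direction)
Using classical velocity addition: v_total = v_object + v_platform
v_total = 3 + 15
v_total = 18 m/s

18 m/s


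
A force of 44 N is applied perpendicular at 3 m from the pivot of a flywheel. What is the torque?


Given: F = 44 N, r = 3 m, angle = 90 deg (perpendicular)
Using tau = F * r * sin(90)
sin(90) = 1
tau = 44 * 3 * 1
tau = 132 Nm

132 Nm


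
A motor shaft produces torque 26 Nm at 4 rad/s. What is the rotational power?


Given: tau = 26 Nm, omega = 4 rad/s
Using P = tau * omega
P = 26 * 4
P = 104 W

104 W


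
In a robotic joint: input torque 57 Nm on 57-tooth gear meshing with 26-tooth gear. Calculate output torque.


Given: N1 = 57, N2 = 26, T1 = 57 Nm
Using T2/T1 = N2/N1
T2 = T1 * N2 / N1
T2 = 57 * 26 / 57
T2 = 1482 / 57
T2 = 26 Nm

26 Nm


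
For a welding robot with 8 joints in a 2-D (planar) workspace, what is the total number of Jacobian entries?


Given: task space dimension = 2, joints = 8
Jacobian is a 2 x 8 matrix
Total entries = rows * columns
Total = 2 * 8
Total = 16

16


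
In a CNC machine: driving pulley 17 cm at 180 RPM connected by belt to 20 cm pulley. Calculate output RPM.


Given: D1 = 17 cm, w1 = 180 RPM, D2 = 20 cm
Using D1*w1 = D2*w2
w2 = D1*w1 / D2
w2 = 17*180 / 20
w2 = 3060 / 20
w2 = 153 RPM

153 RPM


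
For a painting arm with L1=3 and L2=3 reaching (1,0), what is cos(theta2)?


Given: L1 = 3, L2 = 3, target (x, y) = (1, 0)
Using cos(theta2) = (x^2 + y^2 - L1^2 - L2^2) / (2*L1*L2)
x^2 + y^2 = 1^2 + 0 = 1
L1^2 + L2^2 = 9 + 9 = 18
Numerator = 1 - 18 = -17
Denominator = 2*3*3 = 18
cos(theta2) = -17/18 = -17/18

-17/18


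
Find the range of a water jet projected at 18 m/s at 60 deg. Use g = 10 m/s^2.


Given: v0 = 18 m/s, theta = 60 deg, g = 10 m/s^2
sin(2*60) = sin(120) = sqrt(3)/2
Using R = v0^2 * sin(2*theta) / g
R = 18^2 * (sqrt(3)/2) / 10
R = 324 * sqrt(3) / 20
R = 81/5*sqrt(3) m

81/5*sqrt(3) m


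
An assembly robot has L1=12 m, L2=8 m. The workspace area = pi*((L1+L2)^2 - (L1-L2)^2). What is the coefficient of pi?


Given: L1 = 12, L2 = 8
(L1+L2)^2 = (20)^2 = 400
(L1-L2)^2 = (4)^2 = 16
Difference = 400 - 16 = 384
This equals 4*L1*L2 = 4*12*8 = 384
Workspace area = 384*pi

384


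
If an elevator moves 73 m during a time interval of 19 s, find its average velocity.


Given: distance d = 73 m, time t = 19 s
Using v = d / t
v = 73 / 19
v = 73/19 m/s

73/19 m/s


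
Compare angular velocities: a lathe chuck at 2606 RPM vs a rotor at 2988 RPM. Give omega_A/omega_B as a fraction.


Given: RPM_A = 2606, RPM_B = 2988
omega = 2*pi*RPM/60, so omega_A/omega_B = RPM_A / RPM_B
omega_A/omega_B = 2606 / 2988
omega_A/omega_B = 1303/1494

1303/1494


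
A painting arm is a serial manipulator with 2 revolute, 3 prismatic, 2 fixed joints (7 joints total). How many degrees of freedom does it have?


Given: serial robot with 2 revolute, 3 prismatic, 2 fixed joints
DOF contribution per joint type: revolute=1, prismatic=1, spherical=3, fixed=0
DOF = 2*1 + 3*1 + 2*0
DOF = 5

5


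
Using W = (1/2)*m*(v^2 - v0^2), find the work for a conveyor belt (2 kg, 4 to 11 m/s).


Given: m = 2 kg, v0 = 4 m/s, v = 11 m/s
Using W = (1/2)*m*(v^2 - v0^2)
v^2 = 11^2 = 121
v0^2 = 4^2 = 16
v^2 - v0^2 = 121 - 16 = 105
W = (1/2)*2*105 = 105 J

105 J


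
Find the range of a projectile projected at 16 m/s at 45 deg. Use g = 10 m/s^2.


Given: v0 = 16 m/s, theta = 45 deg, g = 10 m/s^2
sin(2*45) = sin(90) = 1
Using R = v0^2 * sin(2*theta) / g
R = 16^2 * 1 / 10
R = 256 / 10
R = 128/5 m

128/5 m


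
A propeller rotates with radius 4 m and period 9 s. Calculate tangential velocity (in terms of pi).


Given: radius r = 4 m, period T = 9 s
Using v = 2*pi*r / T
v = 2*pi*4 / 9
v = 8*pi / 9
v = 8/9*pi m/s

8/9*pi m/s


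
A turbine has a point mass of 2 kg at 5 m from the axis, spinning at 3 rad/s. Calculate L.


Given: m = 2 kg, r = 5 m, omega = 3 rad/s
For a point mass: I = m*r^2
I = 2*5^2 = 2*25 = 50
L = I*omega = 50*3
L = 150 kg*m^2/s

150 kg*m^2/s


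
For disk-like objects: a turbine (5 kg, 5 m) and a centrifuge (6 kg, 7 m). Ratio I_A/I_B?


Given: M1=5 kg, R1=5 m, M2=6 kg, R2=7 m
For a disk: I = (1/2)*M*R^2, so I_A/I_B = (M1*R1^2)/(M2*R2^2)
M1*R1^2 = 5*25 = 125
M2*R2^2 = 6*49 = 294
I_A/I_B = 125/294 = 125/294

125/294


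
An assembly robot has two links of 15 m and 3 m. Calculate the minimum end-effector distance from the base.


Given: L1 = 15 m, L2 = 3 m
For a 2-link planar arm, min reach = |L1 - L2| (second link folded back)
Min reach = |15 - 3|
Min reach = 12 m

12 m


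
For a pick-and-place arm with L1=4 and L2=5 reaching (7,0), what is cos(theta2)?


Given: L1 = 4, L2 = 5, target (x, y) = (7, 0)
Using cos(theta2) = (x^2 + y^2 - L1^2 - L2^2) / (2*L1*L2)
x^2 + y^2 = 7^2 + 0 = 49
L1^2 + L2^2 = 16 + 25 = 41
Numerator = 49 - 41 = 8
Denominator = 2*4*5 = 40
cos(theta2) = 8/40 = 1/5

1/5


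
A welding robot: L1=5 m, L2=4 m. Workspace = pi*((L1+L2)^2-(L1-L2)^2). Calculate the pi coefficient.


Given: L1 = 5, L2 = 4
(L1+L2)^2 = (9)^2 = 81
(L1-L2)^2 = (1)^2 = 1
Difference = 81 - 1 = 80
This equals 4*L1*L2 = 4*5*4 = 80
Workspace area = 80*pi

80


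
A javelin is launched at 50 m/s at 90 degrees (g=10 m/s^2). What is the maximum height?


Given: v0 = 50 m/s, theta = 90 deg, g = 10 m/s^2
sin^2(90) = 1
Using H = v0^2 * sin^2(theta) / (2*g)
H = 50^2 * 1 / (2*10)
H = 2500 * 1 / 20
H = 2500 / 20
H = 125 m

125 m


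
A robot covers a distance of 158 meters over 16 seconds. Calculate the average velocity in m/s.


Given: distance d = 158 m, time t = 16 s
Using v = d / t
v = 158 / 16
v = 79/8 m/s

79/8 m/s


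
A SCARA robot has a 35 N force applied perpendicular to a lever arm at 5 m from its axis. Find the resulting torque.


Given: F = 35 N, r = 5 m, angle = 90 deg (perpendicular)
Using tau = F * r * sin(90)
sin(90) = 1
tau = 35 * 5 * 1
tau = 175 Nm

175 Nm


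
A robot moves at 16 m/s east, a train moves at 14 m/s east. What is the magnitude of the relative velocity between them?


Given: v_A = 16 m/s east, v_B = 14 m/s east
Both move in the same direction; relative speed = |v_A - v_B|
|16 - 14| = |2|
= 2 m/s

2 m/s


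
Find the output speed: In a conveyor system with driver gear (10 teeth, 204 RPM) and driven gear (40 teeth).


Given: N1 = 10 teeth, w1 = 204 RPM, N2 = 40 teeth
Using N1*w1 = N2*w2
w2 = N1*w1 / N2
w2 = 10*204 / 40
w2 = 2040 / 40
w2 = 51 RPM

51 RPM


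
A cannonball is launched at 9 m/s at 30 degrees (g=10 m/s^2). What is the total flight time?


Given: v0 = 9 m/s, theta = 30 deg, g = 10 m/s^2
sin(30) = 1/2
Using T = 2*v0*sin(theta) / g
T = 2*9*1/2 / 10
T = 9 / 10
T = 9/10 s

9/10 s


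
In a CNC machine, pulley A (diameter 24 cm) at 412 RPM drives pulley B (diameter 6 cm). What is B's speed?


Given: D1 = 24 cm, w1 = 412 RPM, D2 = 6 cm
Using D1*w1 = D2*w2
w2 = D1*w1 / D2
w2 = 24*412 / 6
w2 = 9888 / 6
w2 = 1648 RPM

1648 RPM


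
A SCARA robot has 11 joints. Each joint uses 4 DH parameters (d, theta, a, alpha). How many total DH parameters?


Given: 11 joints, 4 DH parameters per joint (d, theta, a, alpha)
Total DH parameters = number_of_joints * 4
Total = 11 * 4
Total = 44

44


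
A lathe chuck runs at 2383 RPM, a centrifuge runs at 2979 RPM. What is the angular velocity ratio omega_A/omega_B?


Given: RPM_A = 2383, RPM_B = 2979
omega = 2*pi*RPM/60, so omega_A/omega_B = RPM_A / RPM_B
omega_A/omega_B = 2383 / 2979
omega_A/omega_B = 2383/2979

2383/2979


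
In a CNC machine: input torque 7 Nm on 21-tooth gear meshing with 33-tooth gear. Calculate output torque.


Given: N1 = 21, N2 = 33, T1 = 7 Nm
Using T2/T1 = N2/N1
T2 = T1 * N2 / N1
T2 = 7 * 33 / 21
T2 = 231 / 21
T2 = 11 Nm

11 Nm


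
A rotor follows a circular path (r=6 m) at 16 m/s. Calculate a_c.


Given: v = 16 m/s, r = 6 m
Using a_c = v^2 / r
a_c = 16^2 / 6
a_c = 256 / 6
a_c = 128/3 m/s^2

128/3 m/s^2


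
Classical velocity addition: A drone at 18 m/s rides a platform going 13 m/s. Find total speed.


Given: object velocity = 18 m/s, platform velocity = 13 m/s (same direction)
Using classical velocity addition: v_total = v_object + v_platform
v_total = 18 + 13
v_total = 31 m/s

31 m/s


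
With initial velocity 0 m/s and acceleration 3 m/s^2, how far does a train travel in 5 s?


Given: v0 = 0 m/s, a = 3 m/s^2, t = 5 s
Using s = v0*t + (1/2)*a*t^2
s = 0*5 + (1/2)*3*5^2
s = 0 + (1/2)*75
s = 0 + 75/2
s = 75/2

75/2 m


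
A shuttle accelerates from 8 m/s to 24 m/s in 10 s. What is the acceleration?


Given: initial velocity v0 = 8 m/s, final velocity v = 24 m/s, time t = 10 s
Using a = (v - v0) / t
a = (24 - 8) / 10
a = 16 / 10
a = 8/5 m/s^2

8/5 m/s^2


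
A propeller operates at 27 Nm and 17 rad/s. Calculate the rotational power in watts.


Given: tau = 27 Nm, omega = 17 rad/s
Using P = tau * omega
P = 27 * 17
P = 459 W

459 W


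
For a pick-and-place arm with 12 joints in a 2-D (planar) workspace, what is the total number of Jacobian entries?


Given: task space dimension = 2, joints = 12
Jacobian is a 2 x 12 matrix
Total entries = rows * columns
Total = 2 * 12
Total = 24

24


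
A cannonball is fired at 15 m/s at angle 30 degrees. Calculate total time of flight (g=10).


Given: v0 = 15 m/s, theta = 30 deg, g = 10 m/s^2
sin(30) = 1/2
Using T = 2*v0*sin(theta) / g
T = 2*15*1/2 / 10
T = 15 / 10
T = 3/2 s

3/2 s


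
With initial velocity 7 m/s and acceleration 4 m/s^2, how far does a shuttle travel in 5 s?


Given: v0 = 7 m/s, a = 4 m/s^2, t = 5 s
Using s = v0*t + (1/2)*a*t^2
s = 7*5 + (1/2)*4*5^2
s = 35 + (1/2)*100
s = 35 + 50
s = 85

85 m


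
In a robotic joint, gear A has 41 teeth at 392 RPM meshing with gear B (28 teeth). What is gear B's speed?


Given: N1 = 41 teeth, w1 = 392 RPM, N2 = 28 teeth
Using N1*w1 = N2*w2
w2 = N1*w1 / N2
w2 = 41*392 / 28
w2 = 16072 / 28
w2 = 574 RPM

574 RPM


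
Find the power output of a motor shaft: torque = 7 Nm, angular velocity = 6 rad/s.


Given: tau = 7 Nm, omega = 6 rad/s
Using P = tau * omega
P = 7 * 6
P = 42 W

42 W


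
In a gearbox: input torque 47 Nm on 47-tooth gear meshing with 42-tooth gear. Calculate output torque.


Given: N1 = 47, N2 = 42, T1 = 47 Nm
Using T2/T1 = N2/N1
T2 = T1 * N2 / N1
T2 = 47 * 42 / 47
T2 = 1974 / 47
T2 = 42 Nm

42 Nm


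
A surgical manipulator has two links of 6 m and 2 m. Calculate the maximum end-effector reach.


Given: L1 = 6 m, L2 = 2 m
For a 2-link planar arm, max reach = L1 + L2 (fully extended)
Max reach = 6 + 2
Max reach = 8 m

8 m


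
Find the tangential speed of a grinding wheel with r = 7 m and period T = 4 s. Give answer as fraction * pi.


Given: radius r = 7 m, period T = 4 s
Using v = 2*pi*r / T
v = 2*pi*7 / 4
v = 14*pi / 4
v = 7/2*pi m/s

7/2*pi m/s


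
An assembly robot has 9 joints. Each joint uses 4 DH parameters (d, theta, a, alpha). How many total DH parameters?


Given: 9 joints, 4 DH parameters per joint (d, theta, a, alpha)
Total DH parameters = number_of_joints * 4
Total = 9 * 4
Total = 36

36


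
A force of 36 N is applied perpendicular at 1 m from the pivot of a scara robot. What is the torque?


Given: F = 36 N, r = 1 m, angle = 90 deg (perpendicular)
Using tau = F * r * sin(90)
sin(90) = 1
tau = 36 * 1 * 1
tau = 36 Nm

36 Nm


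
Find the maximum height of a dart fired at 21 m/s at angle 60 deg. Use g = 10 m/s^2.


Given: v0 = 21 m/s, theta = 60 deg, g = 10 m/s^2
sin^2(60) = 3/4
Using H = v0^2 * sin^2(theta) / (2*g)
H = 21^2 * 3/4 / (2*10)
H = 441 * 3/4 / 20
H = 1323/4 / 20
H = 1323/80 m

1323/80 m


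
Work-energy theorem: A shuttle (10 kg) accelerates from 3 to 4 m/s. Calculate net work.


Given: m = 10 kg, v0 = 3 m/s, v = 4 m/s
Using W = (1/2)*m*(v^2 - v0^2)
v^2 = 4^2 = 16
v0^2 = 3^2 = 9
v^2 - v0^2 = 16 - 9 = 7
W = (1/2)*10*7 = 35 J

35 J


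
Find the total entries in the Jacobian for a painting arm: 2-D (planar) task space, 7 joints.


Given: task space dimension = 2, joints = 7
Jacobian is a 2 x 7 matrix
Total entries = rows * columns
Total = 2 * 7
Total = 14

14


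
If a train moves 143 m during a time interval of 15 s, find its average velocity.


Given: distance d = 143 m, time t = 15 s
Using v = d / t
v = 143 / 15
v = 143/15 m/s

143/15 m/s


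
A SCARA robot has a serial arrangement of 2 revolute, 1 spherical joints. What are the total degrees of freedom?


Given: serial robot with 2 revolute, 1 spherical joints
DOF contribution per joint type: revolute=1, prismatic=1, spherical=3, fixed=0
DOF = 2*1 + 1*3
DOF = 5

5


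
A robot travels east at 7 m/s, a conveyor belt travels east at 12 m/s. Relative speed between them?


Given: v_A = 7 m/s east, v_B = 12 m/s east
Both move in the same direction; relative speed = |v_A - v_B|
|7 - 12| = |-5|
= 5 m/s

5 m/s


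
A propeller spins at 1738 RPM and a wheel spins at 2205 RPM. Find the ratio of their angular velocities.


Given: RPM_A = 1738, RPM_B = 2205
omega = 2*pi*RPM/60, so omega_A/omega_B = RPM_A / RPM_B
omega_A/omega_B = 1738 / 2205
omega_A/omega_B = 1738/2205

1738/2205


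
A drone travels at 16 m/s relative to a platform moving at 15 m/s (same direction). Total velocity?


Given: object velocity = 16 m/s, platform velocity = 15 m/s (same direction)
Using classical velocity addition: v_total = v_object + v_platform
v_total = 16 + 15
v_total = 31 m/s

31 m/s


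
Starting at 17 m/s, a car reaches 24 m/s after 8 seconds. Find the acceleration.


Given: initial velocity v0 = 17 m/s, final velocity v = 24 m/s, time t = 8 s
Using a = (v - v0) / t
a = (24 - 17) / 8
a = 7 / 8
a = 7/8 m/s^2

7/8 m/s^2


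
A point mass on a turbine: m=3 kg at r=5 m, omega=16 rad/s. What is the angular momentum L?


Given: m = 3 kg, r = 5 m, omega = 16 rad/s
For a point mass: I = m*r^2
I = 3*5^2 = 3*25 = 75
L = I*omega = 75*16
L = 1200 kg*m^2/s

1200 kg*m^2/s


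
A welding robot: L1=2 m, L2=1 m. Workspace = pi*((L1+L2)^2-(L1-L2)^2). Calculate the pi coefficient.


Given: L1 = 2, L2 = 1
(L1+L2)^2 = (3)^2 = 9
(L1-L2)^2 = (1)^2 = 1
Difference = 9 - 1 = 8
This equals 4*L1*L2 = 4*2*1 = 8
Workspace area = 8*pi

8


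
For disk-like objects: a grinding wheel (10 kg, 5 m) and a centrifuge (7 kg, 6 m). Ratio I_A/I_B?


Given: M1=10 kg, R1=5 m, M2=7 kg, R2=6 m
For a disk: I = (1/2)*M*R^2, so I_A/I_B = (M1*R1^2)/(M2*R2^2)
M1*R1^2 = 10*25 = 250
M2*R2^2 = 7*36 = 252
I_A/I_B = 250/252 = 125/126

125/126


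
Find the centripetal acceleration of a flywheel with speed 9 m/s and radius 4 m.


Given: v = 9 m/s, r = 4 m
Using a_c = v^2 / r
a_c = 9^2 / 4
a_c = 81 / 4
a_c = 81/4 m/s^2

81/4 m/s^2


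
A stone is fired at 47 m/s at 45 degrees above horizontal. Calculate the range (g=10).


Given: v0 = 47 m/s, theta = 45 deg, g = 10 m/s^2
sin(2*45) = sin(90) = 1
Using R = v0^2 * sin(2*theta) / g
R = 47^2 * 1 / 10
R = 2209 / 10
R = 2209/10 m

2209/10 m


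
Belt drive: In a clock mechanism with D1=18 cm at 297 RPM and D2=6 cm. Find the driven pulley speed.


Given: D1 = 18 cm, w1 = 297 RPM, D2 = 6 cm
Using D1*w1 = D2*w2
w2 = D1*w1 / D2
w2 = 18*297 / 6
w2 = 5346 / 6
w2 = 891 RPM

891 RPM


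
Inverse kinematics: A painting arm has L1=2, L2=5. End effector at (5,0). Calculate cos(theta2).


Given: L1 = 2, L2 = 5, target (x, y) = (5, 0)
Using cos(theta2) = (x^2 + y^2 - L1^2 - L2^2) / (2*L1*L2)
x^2 + y^2 = 5^2 + 0 = 25
L1^2 + L2^2 = 4 + 25 = 29
Numerator = 25 - 29 = -4
Denominator = 2*2*5 = 20
cos(theta2) = -4/20 = -1/5

-1/5


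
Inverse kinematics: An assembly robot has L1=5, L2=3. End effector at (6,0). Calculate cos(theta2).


Given: L1 = 5, L2 = 3, target (x, y) = (6, 0)
Using cos(theta2) = (x^2 + y^2 - L1^2 - L2^2) / (2*L1*L2)
x^2 + y^2 = 6^2 + 0 = 36
L1^2 + L2^2 = 25 + 9 = 34
Numerator = 36 - 34 = 2
Denominator = 2*5*3 = 30
cos(theta2) = 2/30 = 1/15

1/15


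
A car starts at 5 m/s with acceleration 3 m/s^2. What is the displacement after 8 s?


Given: v0 = 5 m/s, a = 3 m/s^2, t = 8 s
Using s = v0*t + (1/2)*a*t^2
s = 5*8 + (1/2)*3*8^2
s = 40 + (1/2)*192
s = 40 + 96
s = 136

136 m


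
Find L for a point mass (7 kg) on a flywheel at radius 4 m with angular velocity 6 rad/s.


Given: m = 7 kg, r = 4 m, omega = 6 rad/s
For a point mass: I = m*r^2
I = 7*4^2 = 7*16 = 112
L = I*omega = 112*6
L = 672 kg*m^2/s

672 kg*m^2/s


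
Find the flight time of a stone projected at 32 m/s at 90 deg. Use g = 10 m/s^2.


Given: v0 = 32 m/s, theta = 90 deg, g = 10 m/s^2
sin(90) = 1
Using T = 2*v0*sin(theta) / g
T = 2*32*1 / 10
T = 64 / 10
T = 32/5 s

32/5 s


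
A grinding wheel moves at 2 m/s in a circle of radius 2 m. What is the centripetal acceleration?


Given: v = 2 m/s, r = 2 m
Using a_c = v^2 / r
a_c = 2^2 / 2
a_c = 4 / 2
a_c = 2 m/s^2

2 m/s^2


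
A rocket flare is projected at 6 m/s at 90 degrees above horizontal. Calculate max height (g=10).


Given: v0 = 6 m/s, theta = 90 deg, g = 10 m/s^2
sin^2(90) = 1
Using H = v0^2 * sin^2(theta) / (2*g)
H = 6^2 * 1 / (2*10)
H = 36 * 1 / 20
H = 36 / 20
H = 9/5 m

9/5 m


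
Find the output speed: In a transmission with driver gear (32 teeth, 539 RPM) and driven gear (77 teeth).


Given: N1 = 32 teeth, w1 = 539 RPM, N2 = 77 teeth
Using N1*w1 = N2*w2
w2 = N1*w1 / N2
w2 = 32*539 / 77
w2 = 17248 / 77
w2 = 224 RPM

224 RPM


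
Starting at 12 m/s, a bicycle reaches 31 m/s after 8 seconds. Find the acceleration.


Given: initial velocity v0 = 12 m/s, final velocity v = 31 m/s, time t = 8 s
Using a = (v - v0) / t
a = (31 - 12) / 8
a = 19 / 8
a = 19/8 m/s^2

19/8 m/s^2


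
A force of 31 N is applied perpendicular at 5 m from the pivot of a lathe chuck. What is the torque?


Given: F = 31 N, r = 5 m, angle = 90 deg (perpendicular)
Using tau = F * r * sin(90)
sin(90) = 1
tau = 31 * 5 * 1
tau = 155 Nm

155 Nm


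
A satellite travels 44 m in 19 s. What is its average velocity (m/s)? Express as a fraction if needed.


Given: distance d = 44 m, time t = 19 s
Using v = d / t
v = 44 / 19
v = 44/19 m/s

44/19 m/s


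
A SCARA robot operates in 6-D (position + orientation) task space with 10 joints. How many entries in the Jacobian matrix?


Given: task space dimension = 6, joints = 10
Jacobian is a 6 x 10 matrix
Total entries = rows * columns
Total = 6 * 10
Total = 60

60


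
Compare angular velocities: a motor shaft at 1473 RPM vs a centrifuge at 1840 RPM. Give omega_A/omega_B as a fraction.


Given: RPM_A = 1473, RPM_B = 1840
omega = 2*pi*RPM/60, so omega_A/omega_B = RPM_A / RPM_B
omega_A/omega_B = 1473 / 1840
omega_A/omega_B = 1473/1840

1473/1840


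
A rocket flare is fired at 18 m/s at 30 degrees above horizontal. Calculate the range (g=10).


Given: v0 = 18 m/s, theta = 30 deg, g = 10 m/s^2
sin(2*30) = sin(60) = sqrt(3)/2
Using R = v0^2 * sin(2*theta) / g
R = 18^2 * (sqrt(3)/2) / 10
R = 324 * sqrt(3) / 20
R = 81/5*sqrt(3) m

81/5*sqrt(3) m


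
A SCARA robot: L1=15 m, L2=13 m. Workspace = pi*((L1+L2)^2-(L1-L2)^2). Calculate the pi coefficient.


Given: L1 = 15, L2 = 13
(L1+L2)^2 = (28)^2 = 784
(L1-L2)^2 = (2)^2 = 4
Difference = 784 - 4 = 780
This equals 4*L1*L2 = 4*15*13 = 780
Workspace area = 780*pi

780


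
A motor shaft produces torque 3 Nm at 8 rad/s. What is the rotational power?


Given: tau = 3 Nm, omega = 8 rad/s
Using P = tau * omega
P = 3 * 8
P = 24 W

24 W


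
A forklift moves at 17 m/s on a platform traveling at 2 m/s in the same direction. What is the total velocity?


Given: object velocity = 17 m/s, platform velocity = 2 m/s (same direction)
Using classical velocity addition: v_total = v_object + v_platform
v_total = 17 + 2
v_total = 19 m/s

19 m/s


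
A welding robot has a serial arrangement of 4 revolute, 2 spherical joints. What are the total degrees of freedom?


Given: serial robot with 4 revolute, 2 spherical joints
DOF contribution per joint type: revolute=1, prismatic=1, spherical=3, fixed=0
DOF = 4*1 + 2*3
DOF = 10

10


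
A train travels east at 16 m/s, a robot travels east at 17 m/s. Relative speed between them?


Given: v_A = 16 m/s east, v_B = 17 m/s east
Both move in the same direction; relative speed = |v_A - v_B|
|16 - 17| = |-1|
= 1 m/s

1 m/s


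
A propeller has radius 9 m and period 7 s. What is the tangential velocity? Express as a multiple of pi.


Given: radius r = 9 m, period T = 7 s
Using v = 2*pi*r / T
v = 2*pi*9 / 7
v = 18*pi / 7
v = 18/7*pi m/s

18/7*pi m/s


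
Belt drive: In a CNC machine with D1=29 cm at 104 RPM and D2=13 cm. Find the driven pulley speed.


Given: D1 = 29 cm, w1 = 104 RPM, D2 = 13 cm
Using D1*w1 = D2*w2
w2 = D1*w1 / D2
w2 = 29*104 / 13
w2 = 3016 / 13
w2 = 232 RPM

232 RPM


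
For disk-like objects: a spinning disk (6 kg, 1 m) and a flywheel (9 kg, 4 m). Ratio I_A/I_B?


Given: M1=6 kg, R1=1 m, M2=9 kg, R2=4 m
For a disk: I = (1/2)*M*R^2, so I_A/I_B = (M1*R1^2)/(M2*R2^2)
M1*R1^2 = 6*1 = 6
M2*R2^2 = 9*16 = 144
I_A/I_B = 6/144 = 1/24

1/24
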